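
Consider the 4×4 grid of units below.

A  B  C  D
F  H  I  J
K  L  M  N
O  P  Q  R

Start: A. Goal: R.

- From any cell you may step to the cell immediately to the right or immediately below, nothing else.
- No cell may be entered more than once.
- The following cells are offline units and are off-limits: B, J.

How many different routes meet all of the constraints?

A right/down-only route from A to R makes exactly 3 down-moves and 3 right-moves in some order.
With no other constraints that would be C(6,3) = 20 routes.
Subtract routes through each blocked cell (inclusion–exclusion for overlaps): − through B: 10 − through J: 4 + through B&J: 3 → 9.
That gives 9 routes.

9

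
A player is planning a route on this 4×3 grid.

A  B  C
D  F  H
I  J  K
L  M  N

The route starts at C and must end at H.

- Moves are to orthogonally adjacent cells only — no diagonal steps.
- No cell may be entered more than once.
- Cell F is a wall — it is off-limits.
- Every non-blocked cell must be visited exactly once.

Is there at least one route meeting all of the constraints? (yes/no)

Colour the cells like a checkerboard: each orthogonal step flips colour, so a Hamiltonian route alternates colours. Here there are 5 cells of one colour and 6 of the other, with start on the opposite colour to the goal — the counts and endpoints can't be arranged into an alternating sequence of length 11, so no Hamiltonian route exists.

no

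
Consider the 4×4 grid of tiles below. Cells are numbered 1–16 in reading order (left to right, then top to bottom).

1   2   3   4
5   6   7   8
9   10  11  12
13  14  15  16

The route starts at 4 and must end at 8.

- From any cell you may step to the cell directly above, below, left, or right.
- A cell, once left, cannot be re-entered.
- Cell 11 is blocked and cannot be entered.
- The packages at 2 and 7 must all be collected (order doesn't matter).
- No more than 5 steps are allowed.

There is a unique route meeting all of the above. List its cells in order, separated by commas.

The budget equals the shortest possible length, so every move has to be on a shortest route through the required cells.
Route from 4: left 2 to 2, down 1 to 6, right 2 to 8 — 5 moves in all.
Check: all required cells visited; 5 ≤ 5 moves.

4, 3, 2, 6, 7, 8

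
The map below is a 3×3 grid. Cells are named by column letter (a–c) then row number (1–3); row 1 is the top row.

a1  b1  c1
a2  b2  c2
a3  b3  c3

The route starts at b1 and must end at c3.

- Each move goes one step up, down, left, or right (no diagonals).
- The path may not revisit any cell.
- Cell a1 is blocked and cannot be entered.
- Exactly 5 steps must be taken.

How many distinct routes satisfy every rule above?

Need simple routes of exactly 5 moves from b1 to c3 (Manhattan distance 3, so 1 moves are spent on a detour and 1 undoing it).
Enumerating: b1 b2 a2 a3 b3 c3 | b1 c1 c2 b2 b3 c3.
That gives 2 routes.

2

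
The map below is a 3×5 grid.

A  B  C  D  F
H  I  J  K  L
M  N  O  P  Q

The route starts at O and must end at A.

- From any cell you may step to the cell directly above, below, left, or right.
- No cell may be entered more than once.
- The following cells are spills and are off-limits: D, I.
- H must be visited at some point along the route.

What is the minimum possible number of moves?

4

Any route passes through H somewhere between O and A. Summing Manhattan distances along the two legs (O → H → A) gives a lower bound of 3 + 1 = 4 moves.
A route of 4 moves achieves this: O → N → M → H → A.
Since 4 matches the lower bound, it is optimal.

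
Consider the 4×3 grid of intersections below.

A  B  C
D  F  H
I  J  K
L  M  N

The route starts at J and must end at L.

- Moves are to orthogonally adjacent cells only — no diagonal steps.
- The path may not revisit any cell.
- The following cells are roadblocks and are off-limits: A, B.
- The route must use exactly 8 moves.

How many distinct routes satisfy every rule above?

Need simple routes of exactly 8 moves from J to L (Manhattan distance 2, so 3 moves are spent on a detour and 3 undoing it).
Enumerating: J M N K H F D I L | J I D F H K N M L.
That gives 2 routes.

2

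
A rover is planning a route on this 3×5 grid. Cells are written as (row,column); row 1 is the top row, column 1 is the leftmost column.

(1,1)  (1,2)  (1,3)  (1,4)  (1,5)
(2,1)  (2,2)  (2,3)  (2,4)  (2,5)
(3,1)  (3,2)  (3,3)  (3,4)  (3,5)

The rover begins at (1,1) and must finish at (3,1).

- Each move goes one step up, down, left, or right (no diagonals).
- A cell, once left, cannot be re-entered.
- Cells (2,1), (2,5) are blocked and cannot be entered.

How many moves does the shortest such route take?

4

The Manhattan distance from (1,1) to (3,1) is |1−3| + |1−1| = 2, so at least 2 moves are needed.
That bound ignores the blocked cells. Measuring each leg by the fewest moves that actually steer around them ((1,1)→(3,1): 4) raises the lower bound to 4.
A route of 4 moves exists: (1,1) → (1,2) → (2,2) → (3,2) → (3,1).
Since 4 matches that lower bound, it is optimal.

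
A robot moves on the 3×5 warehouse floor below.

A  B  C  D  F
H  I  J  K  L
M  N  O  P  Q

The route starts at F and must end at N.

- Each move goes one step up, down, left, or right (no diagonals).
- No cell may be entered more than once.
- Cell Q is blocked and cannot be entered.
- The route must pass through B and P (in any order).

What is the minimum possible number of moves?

Any route passes through B and P in some order between F and N. Summing Manhattan distances along each leg and taking the cheapest ordering (F → B → P → N) gives a lower bound of 3 + 4 + 2 = 9 moves.
A route of 9 moves achieves this: F → L → K → P → O → J → C → B → I → N.
Since 9 matches the lower bound, it is optimal.

9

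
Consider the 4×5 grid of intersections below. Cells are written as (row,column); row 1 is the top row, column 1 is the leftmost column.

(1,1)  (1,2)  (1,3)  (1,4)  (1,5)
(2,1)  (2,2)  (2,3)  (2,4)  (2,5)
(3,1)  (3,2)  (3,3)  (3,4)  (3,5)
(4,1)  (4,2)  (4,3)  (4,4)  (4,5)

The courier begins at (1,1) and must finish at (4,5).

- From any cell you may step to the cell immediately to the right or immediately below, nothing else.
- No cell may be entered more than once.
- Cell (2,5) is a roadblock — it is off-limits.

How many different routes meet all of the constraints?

A right/down-only route from (1,1) to (4,5) makes exactly 3 down-moves and 4 right-moves in some order.
With no other constraints that would be C(7,3) = 35 routes.
Subtract routes through each blocked cell (inclusion–exclusion for overlaps): − through (2,5): 5 → 30.
That gives 30 routes.

30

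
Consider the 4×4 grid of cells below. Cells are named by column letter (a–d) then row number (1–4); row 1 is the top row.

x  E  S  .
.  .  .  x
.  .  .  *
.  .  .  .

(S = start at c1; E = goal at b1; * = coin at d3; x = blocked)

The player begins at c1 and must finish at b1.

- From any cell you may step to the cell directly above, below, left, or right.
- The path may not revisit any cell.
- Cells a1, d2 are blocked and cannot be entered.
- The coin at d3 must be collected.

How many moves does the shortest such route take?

Any route passes through d3 somewhere between c1 and b1. Summing Manhattan distances along the two legs (c1 → d3 → b1) gives a lower bound of 3 + 4 = 7 moves.
The shortest route satisfying every rule uses 9 moves: c1 → c2 → c3 → d3 → d4 → c4 → b4 → b3 → b2 → b1.
The bound of 7 isn't tight here; checking systematically, no route of length 7 through 8 satisfies every constraint, so 9 is the minimum.

9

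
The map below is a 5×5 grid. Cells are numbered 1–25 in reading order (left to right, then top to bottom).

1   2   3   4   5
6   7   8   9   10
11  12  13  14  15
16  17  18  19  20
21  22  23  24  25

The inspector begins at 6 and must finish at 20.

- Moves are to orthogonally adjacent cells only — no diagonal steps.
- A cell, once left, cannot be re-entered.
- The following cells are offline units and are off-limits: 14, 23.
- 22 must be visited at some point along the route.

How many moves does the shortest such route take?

8

Any route passes through 22 somewhere between 6 and 20. Summing Manhattan distances along the two legs (6 → 22 → 20) gives a lower bound of 4 + 4 = 8 moves.
A route of 8 moves achieves this: 6 → 11 → 16 → 21 → 22 → 17 → 18 → 19 → 20.
Since 8 matches the lower bound, it is optimal.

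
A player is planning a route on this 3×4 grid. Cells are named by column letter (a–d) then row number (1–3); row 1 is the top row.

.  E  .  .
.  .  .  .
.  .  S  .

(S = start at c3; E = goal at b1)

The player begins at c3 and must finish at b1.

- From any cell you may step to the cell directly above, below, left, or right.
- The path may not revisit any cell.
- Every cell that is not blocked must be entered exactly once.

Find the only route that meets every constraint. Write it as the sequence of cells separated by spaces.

c3 d3 d2 d1 c1 c2 b2 b3 a3 a2 a1 b1

Need to visit all 12 open cells exactly once, starting at c3 and ending at b1.
Cell d3 has only two open neighbours (d2 and c3), so the path must pass straight through it: one of those is the cell it's entered from and the other is where it exits.
Route from c3: right 1 to d3, up 2 to d1, left 1 to c1, down 1 to c2, left 1 to b2, down 1 to b3, left 1 to a3, up 2 to a1, right 1 to b1 — 11 moves in all.
Check: all 12 open cells covered.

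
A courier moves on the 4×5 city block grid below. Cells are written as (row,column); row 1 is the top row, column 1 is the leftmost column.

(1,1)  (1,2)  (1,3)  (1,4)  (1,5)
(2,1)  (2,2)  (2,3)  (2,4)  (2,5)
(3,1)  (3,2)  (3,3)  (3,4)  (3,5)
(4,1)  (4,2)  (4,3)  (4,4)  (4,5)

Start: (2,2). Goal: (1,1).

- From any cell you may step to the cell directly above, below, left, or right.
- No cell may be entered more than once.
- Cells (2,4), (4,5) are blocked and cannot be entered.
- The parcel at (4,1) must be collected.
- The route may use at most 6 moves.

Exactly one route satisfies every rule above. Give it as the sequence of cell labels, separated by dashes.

The 6-move cap with required stops at (4,1) leaves no slack for detours.
Route from (2,2): 2× down (reaching (4,2)), left to (4,1), 3× up (reaching (1,1)) — 6 moves in all.
Check: all required cells visited; 6 ≤ 6 moves.

(2,2) - (3,2) - (4,2) - (4,1) - (3,1) - (2,1) - (1,1)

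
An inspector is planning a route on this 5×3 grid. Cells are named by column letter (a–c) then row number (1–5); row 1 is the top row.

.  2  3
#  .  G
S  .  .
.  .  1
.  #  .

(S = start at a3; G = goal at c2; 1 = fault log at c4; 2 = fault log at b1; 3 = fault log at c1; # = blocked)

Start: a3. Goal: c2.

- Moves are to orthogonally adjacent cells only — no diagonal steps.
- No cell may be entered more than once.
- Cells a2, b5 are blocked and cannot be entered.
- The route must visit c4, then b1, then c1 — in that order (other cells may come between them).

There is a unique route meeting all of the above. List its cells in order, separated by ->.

The waypoints must appear in the order c4, b1, c1, with no cell reused.
Route from a3: down 1 to a4, right 2 to c4, up 1 to c3, left 1 to b3, up 2 to b1, right 1 to c1, down 1 to c2 — 9 moves in all.
Check: order respected (1 at step 3, 2 at step 7, 3 at step 8).

a3 -> a4 -> b4 -> c4 -> c3 -> b3 -> b2 -> b1 -> c1 -> c2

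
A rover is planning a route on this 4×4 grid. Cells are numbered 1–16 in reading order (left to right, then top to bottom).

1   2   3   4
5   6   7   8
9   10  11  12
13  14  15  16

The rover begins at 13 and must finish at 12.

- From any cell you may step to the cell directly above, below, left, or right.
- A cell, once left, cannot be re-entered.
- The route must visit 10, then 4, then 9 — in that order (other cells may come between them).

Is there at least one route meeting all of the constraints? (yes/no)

Ignoring the required order, 36 revisit-free routes from 13 to 12 pass through all of 10, 4, and 9; the waypoint orders that occur are 9 → 10 → 4 (17); 10 → 9 → 4 (13); 9 → 4 → 10 (6) — never 10 → 4 → 9.

no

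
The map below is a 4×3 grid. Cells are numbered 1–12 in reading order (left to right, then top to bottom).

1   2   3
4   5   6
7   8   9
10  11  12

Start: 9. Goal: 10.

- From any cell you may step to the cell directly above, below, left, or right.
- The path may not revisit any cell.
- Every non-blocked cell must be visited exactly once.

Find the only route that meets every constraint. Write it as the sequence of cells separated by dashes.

9 - 12 - 11 - 8 - 5 - 6 - 3 - 2 - 1 - 4 - 7 - 10

Need to visit all 12 open cells exactly once, starting at 9 and ending at 10.
Cell 12 has only two open neighbours (9 and 11), so the path must pass straight through it: one of those is the cell it's entered from and the other is where it exits.
Route from 9: down 1 to 12, left 1 to 11, up 2 to 5, right 1 to 6, up 1 to 3, left 2 to 1, down 3 to 10 — 11 moves in all.
Check: all 12 open cells covered.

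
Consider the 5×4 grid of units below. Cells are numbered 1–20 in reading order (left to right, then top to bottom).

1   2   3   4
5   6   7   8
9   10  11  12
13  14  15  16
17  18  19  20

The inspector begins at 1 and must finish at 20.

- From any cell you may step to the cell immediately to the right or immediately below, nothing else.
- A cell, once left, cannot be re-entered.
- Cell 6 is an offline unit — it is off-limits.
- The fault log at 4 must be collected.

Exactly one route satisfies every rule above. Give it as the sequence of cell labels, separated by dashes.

Moves only go right or down, so the column and row indices never decrease.
Route from 1: right 3 to 4, down 4 to 20 — 7 moves in all.
Check: all required cells visited.

1 - 2 - 3 - 4 - 8 - 12 - 16 - 20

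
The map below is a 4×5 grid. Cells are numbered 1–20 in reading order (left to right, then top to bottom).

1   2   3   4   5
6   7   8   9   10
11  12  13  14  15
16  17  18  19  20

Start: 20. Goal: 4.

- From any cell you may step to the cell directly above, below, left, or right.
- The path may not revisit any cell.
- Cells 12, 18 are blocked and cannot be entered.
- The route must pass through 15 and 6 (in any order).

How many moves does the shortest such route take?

Any route passes through 15 and 6 in some order between 20 and 4. Summing Manhattan distances along each leg and taking the cheapest ordering (20 → 15 → 6 → 4) gives a lower bound of 1 + 5 + 4 = 10 moves.
A route of 10 moves achieves this: 20 → 15 → 10 → 9 → 8 → 7 → 6 → 1 → 2 → 3 → 4.
Since 10 matches the lower bound, it is optimal.

10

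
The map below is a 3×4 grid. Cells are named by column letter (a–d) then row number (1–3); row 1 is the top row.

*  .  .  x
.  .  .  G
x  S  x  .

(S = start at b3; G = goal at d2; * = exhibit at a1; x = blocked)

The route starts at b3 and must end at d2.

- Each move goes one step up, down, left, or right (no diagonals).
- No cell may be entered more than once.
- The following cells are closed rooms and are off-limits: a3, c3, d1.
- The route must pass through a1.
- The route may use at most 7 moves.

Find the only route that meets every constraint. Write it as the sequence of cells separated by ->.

b3 -> b2 -> a2 -> a1 -> b1 -> c1 -> c2 -> d2

Any route must reach a1 and still end at d2 within 7 moves, so the order of the required stops is forced.
Route from b3: up 1 to b2, left 1 to a2, up 1 to a1, right 2 to c1, down 1 to c2, right 1 to d2 — 7 moves in all.
Check: all required cells visited; 7 ≤ 7 moves.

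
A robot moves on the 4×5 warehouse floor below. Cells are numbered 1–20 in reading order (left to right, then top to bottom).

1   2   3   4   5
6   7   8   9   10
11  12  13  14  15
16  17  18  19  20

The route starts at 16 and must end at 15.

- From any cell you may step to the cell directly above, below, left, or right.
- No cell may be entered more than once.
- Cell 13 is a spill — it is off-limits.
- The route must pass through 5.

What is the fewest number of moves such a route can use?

Any route passes through 5 somewhere between 16 and 15. Summing Manhattan distances along the two legs (16 → 5 → 15) gives a lower bound of 7 + 2 = 9 moves.
A route of 9 moves achieves this: 16 → 11 → 6 → 1 → 2 → 3 → 4 → 5 → 10 → 15.
Since 9 matches the lower bound, it is optimal.

9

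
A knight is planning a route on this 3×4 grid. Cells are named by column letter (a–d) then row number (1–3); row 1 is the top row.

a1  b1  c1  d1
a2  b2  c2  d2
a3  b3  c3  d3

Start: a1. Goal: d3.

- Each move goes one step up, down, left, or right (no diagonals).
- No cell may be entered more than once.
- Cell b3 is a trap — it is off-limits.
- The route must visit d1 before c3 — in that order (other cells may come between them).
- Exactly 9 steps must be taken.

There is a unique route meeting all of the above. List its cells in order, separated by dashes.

The waypoints must appear in the order d1, c3, with no cell reused.
Route from a1: down 1 to a2, right 1 to b2, up 1 to b1, right 2 to d1, down 1 to d2, left 1 to c2, down 1 to c3, right 1 to d3 — 9 moves in all.
Check: order respected (d1 at step 5, c3 at step 8); 9 moves as required.

a1 - a2 - b2 - b1 - c1 - d1 - d2 - c2 - c3 - d3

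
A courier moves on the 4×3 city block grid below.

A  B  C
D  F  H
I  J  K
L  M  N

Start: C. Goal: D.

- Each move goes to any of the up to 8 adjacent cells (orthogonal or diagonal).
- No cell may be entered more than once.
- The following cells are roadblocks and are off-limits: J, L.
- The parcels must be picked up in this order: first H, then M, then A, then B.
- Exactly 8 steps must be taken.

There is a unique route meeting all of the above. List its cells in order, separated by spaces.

C H K M I F A B D

The waypoints must appear in the order H, M, A, B, with no cell reused.
Route from C: 2× down (reaching K), down-left to M, up-left to I, up-right to F, up-left to A, right to B, down-left to D — 8 moves in all.
Check: order respected (H at step 1, M at step 3, A at step 6, B at step 7); 8 moves as required.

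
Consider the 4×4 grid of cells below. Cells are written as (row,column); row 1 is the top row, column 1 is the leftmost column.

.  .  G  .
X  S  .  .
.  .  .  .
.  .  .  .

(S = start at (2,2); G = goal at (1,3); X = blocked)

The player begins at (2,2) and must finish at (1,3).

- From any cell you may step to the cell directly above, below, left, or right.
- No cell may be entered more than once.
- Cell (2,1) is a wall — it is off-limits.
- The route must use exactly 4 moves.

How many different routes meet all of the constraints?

2

Need simple routes of exactly 4 moves from (2,2) to (1,3) (Manhattan distance 2, so 1 moves are spent on a detour and 1 undoing it).
Enumerating: (2,2) (3,2) (3,3) (2,3) (1,3) | (2,2) (2,3) (2,4) (1,4) (1,3).
That gives 2 routes.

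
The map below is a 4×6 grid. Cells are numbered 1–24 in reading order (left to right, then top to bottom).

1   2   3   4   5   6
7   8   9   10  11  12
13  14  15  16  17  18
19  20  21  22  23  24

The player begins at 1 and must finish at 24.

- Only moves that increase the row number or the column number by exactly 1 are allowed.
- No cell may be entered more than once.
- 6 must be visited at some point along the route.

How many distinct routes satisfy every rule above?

1

A right/down-only route from 1 to 24 makes exactly 3 down-moves and 5 right-moves in some order.
With no other constraints that would be C(8,3) = 56 routes.
Split at 6 and multiply the segment counts: 1→6: 1; 6→24: 1; product = 1.
That gives 1 route.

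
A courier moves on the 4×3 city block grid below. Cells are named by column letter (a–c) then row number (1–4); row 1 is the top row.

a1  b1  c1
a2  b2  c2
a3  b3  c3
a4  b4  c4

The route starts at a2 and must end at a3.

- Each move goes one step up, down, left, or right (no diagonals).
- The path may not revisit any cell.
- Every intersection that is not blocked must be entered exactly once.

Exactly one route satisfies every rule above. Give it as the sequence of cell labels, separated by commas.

a2, a1, b1, c1, c2, b2, b3, c3, c4, b4, a4, a3

Need to visit all 12 open cells exactly once, starting at a2 and ending at a3.
Cell a1 has only two open neighbours (a2 and b1), so the path must pass straight through it: one of those is the cell it's entered from and the other is where it exits.
Route from a2: up to a1, 2× right (reaching c1), down to c2, left to b2, down to b3, right to c3, down to c4, 2× left (reaching a4), up to a3 — 11 moves in all.
Check: all 12 open cells covered.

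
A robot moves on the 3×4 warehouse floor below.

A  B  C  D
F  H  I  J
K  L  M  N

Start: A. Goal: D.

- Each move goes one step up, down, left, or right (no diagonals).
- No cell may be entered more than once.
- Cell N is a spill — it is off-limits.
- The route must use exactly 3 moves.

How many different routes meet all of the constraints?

Need simple routes of exactly 3 moves from A to D (Manhattan distance 3, so 0 moves are spent on a detour and 0 undoing it).
Enumerating: A B C D.
That gives 1 route.

1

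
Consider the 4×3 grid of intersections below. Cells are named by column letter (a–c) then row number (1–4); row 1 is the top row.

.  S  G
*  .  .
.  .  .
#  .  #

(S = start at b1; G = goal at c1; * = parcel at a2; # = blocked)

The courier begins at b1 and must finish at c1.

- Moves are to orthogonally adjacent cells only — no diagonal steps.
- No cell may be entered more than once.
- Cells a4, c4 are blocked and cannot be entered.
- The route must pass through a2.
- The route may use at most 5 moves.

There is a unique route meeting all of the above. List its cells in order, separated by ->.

b1 -> a1 -> a2 -> b2 -> c2 -> c1

The 5-move cap with required stops at a2 leaves no slack for detours.
Route from b1: left to a1, down to a2, 2× right (reaching c2), up to c1 — 5 moves in all.
Check: all required cells visited; 5 ≤ 5 moves.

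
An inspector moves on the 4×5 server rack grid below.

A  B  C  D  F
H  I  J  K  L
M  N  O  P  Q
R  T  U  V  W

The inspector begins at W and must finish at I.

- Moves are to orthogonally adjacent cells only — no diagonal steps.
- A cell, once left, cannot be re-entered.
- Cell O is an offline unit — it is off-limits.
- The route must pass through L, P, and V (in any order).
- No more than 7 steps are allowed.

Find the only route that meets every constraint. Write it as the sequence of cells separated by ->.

Any route must reach L, P, and V and still end at I within 7 moves, so the order of the required stops is forced.
Route from W: left 1 to V, up 1 to P, right 1 to Q, up 1 to L, left 3 to I — 7 moves in all.
Check: all required cells visited; 7 ≤ 7 moves.

W -> V -> P -> Q -> L -> K -> J -> I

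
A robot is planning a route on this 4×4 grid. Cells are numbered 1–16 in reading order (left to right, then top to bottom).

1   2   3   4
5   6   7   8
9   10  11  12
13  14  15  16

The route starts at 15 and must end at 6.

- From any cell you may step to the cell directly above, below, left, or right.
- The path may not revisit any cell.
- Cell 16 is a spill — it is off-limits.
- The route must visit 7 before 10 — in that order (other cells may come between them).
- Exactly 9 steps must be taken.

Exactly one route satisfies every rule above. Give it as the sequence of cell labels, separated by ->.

15 -> 11 -> 7 -> 3 -> 2 -> 1 -> 5 -> 9 -> 10 -> 6

The waypoints must appear in the order 7, 10, with no cell reused.
Route from 15: 3× up (reaching 3), 2× left (reaching 1), 2× down (reaching 9), right to 10, up to 6 — 9 moves in all.
Check: order respected (7 at step 2, 10 at step 8); 9 moves as required.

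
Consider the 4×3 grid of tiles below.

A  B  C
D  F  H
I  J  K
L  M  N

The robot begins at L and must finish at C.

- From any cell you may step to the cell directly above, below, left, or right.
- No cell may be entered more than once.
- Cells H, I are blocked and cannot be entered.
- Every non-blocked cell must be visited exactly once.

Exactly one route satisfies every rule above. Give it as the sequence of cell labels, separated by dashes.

Need to visit all 10 open cells exactly once, starting at L and ending at C.
Cell D has only two open neighbours (A and F), so the path must pass straight through it: one of those is the cell it's entered from and the other is where it exits.
Route from L: right 2 to N, up 1 to K, left 1 to J, up 1 to F, left 1 to D, up 1 to A, right 2 to C — 9 moves in all.
Check: all 10 open cells covered.

L - M - N - K - J - F - D - A - B - C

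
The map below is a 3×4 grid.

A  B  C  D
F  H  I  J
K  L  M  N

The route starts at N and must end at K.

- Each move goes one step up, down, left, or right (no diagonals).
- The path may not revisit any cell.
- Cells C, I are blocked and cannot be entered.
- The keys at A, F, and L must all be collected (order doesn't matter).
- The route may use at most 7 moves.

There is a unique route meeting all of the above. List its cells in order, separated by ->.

N -> M -> L -> H -> B -> A -> F -> K

The 7-move cap with required stops at A, F, L leaves no slack for detours.
Route from N: left 2 to L, up 2 to B, left 1 to A, down 2 to K — 7 moves in all.
Check: all required cells visited; 7 ≤ 7 moves.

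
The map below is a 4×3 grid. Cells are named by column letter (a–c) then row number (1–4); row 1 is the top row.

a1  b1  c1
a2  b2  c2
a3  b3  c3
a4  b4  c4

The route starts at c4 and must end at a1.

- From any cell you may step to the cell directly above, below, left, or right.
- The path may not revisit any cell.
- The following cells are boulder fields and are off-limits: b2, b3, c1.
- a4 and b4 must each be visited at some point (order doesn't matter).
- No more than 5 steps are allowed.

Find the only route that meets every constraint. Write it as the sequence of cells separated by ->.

c4 -> b4 -> a4 -> a3 -> a2 -> a1

The 5-move cap with required stops at a4, b4 leaves no slack for detours.
Route from c4: 2× left (reaching a4), 3× up (reaching a1) — 5 moves in all.
Check: all required cells visited; 5 ≤ 5 moves.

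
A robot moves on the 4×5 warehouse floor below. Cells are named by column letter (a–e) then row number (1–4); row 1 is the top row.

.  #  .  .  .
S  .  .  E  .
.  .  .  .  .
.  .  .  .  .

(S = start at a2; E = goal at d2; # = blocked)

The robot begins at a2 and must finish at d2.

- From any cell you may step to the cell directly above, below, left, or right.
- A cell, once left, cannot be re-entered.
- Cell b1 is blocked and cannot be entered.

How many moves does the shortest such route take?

3

The Manhattan distance from a2 to d2 is |2−2| + |1−4| = 3, so at least 3 moves are needed.
A route of 3 moves achieves this: a2 → b2 → c2 → d2.
Since 3 matches the lower bound, it is optimal.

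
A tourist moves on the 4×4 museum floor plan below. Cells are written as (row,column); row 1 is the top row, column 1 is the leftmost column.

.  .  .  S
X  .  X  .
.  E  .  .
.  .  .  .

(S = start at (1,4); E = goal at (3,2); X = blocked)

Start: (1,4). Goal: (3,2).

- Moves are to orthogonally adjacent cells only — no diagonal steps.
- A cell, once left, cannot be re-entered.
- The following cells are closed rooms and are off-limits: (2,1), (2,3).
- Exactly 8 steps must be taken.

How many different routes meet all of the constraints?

2

Need simple routes of exactly 8 moves from (1,4) to (3,2) (Manhattan distance 4, so 2 moves are spent on a detour and 2 undoing it).
Enumerating: (1,4) (2,4) (3,4) (4,4) (4,3) (4,2) (4,1) (3,1) (3,2) | (1,4) (2,4) (3,4) (3,3) (4,3) (4,2) (4,1) (3,1) (3,2).
That gives 2 routes.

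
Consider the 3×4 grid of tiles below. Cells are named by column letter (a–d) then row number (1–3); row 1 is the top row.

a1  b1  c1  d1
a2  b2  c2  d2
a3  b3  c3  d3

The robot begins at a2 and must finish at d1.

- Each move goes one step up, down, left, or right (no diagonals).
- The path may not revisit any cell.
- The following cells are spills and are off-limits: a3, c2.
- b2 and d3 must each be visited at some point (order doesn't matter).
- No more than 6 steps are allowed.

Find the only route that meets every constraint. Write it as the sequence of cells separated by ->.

a2 -> b2 -> b3 -> c3 -> d3 -> d2 -> d1

The budget equals the shortest possible length, so every move has to be on a shortest route through the required cells.
Route from a2: right 1 to b2, down 1 to b3, right 2 to d3, up 2 to d1 — 6 moves in all.
Check: all required cells visited; 6 ≤ 6 moves.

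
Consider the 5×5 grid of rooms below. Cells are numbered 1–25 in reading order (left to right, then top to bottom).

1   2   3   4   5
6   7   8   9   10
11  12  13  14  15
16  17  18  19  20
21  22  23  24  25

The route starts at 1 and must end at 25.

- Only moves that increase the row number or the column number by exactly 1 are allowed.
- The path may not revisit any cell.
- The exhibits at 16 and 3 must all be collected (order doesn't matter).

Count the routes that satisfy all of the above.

A right/down-only route from 1 to 25 makes exactly 4 down-moves and 4 right-moves in some order.
With no other constraints that would be C(8,4) = 70 routes.
16 is below but to the left of 3: going 3 → 16 would need a leftward move and 16 → 3 an upward move, so no right/down-only route can visit both required cells.
No route satisfies every constraint, so the count is 0.

0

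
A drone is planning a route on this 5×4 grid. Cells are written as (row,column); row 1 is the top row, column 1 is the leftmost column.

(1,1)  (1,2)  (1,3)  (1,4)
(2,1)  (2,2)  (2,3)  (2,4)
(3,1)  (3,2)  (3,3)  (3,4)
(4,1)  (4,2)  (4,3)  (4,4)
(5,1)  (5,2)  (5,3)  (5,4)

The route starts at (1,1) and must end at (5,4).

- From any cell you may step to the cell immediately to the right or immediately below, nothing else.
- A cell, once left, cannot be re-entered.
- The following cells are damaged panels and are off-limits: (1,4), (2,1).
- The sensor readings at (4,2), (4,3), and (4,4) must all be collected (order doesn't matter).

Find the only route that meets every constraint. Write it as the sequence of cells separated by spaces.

(1,1) (1,2) (2,2) (3,2) (4,2) (4,3) (4,4) (5,4)

Moves only go right or down, so the column and row indices never decrease.
Route from (1,1): right 1 to (1,2), down 3 to (4,2), right 2 to (4,4), down 1 to (5,4) — 7 moves in all.
Check: all required cells visited.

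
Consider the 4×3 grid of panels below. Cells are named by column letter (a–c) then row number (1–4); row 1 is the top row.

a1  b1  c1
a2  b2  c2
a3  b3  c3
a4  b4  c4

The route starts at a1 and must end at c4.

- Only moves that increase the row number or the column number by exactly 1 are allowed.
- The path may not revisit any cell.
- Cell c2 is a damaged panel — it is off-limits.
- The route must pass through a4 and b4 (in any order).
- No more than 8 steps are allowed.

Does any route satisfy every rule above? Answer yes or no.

yes

One route that works: a1 → a2 → a3 → a4 → b4 → c4.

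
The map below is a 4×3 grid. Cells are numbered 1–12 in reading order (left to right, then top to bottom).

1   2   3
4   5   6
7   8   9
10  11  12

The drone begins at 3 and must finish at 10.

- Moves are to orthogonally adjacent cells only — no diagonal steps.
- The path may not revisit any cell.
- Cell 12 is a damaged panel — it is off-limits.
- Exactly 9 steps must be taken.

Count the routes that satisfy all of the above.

Need simple routes of exactly 9 moves from 3 to 10 (Manhattan distance 5, so 2 moves are spent on a detour and 2 undoing it).
Enumerating: 3 6 9 8 5 2 1 4 7 10 | 3 6 5 2 1 4 7 8 11 10 | 3 2 1 4 5 6 9 8 11 10 | 3 2 1 4 5 6 9 8 7 10.
That gives 4 routes.

4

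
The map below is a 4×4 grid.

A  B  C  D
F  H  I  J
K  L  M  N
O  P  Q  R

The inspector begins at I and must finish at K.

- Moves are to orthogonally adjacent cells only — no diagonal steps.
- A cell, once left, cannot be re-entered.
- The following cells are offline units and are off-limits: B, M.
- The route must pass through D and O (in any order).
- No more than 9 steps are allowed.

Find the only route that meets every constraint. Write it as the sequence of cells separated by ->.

Any route must reach D and O and still end at K within 9 moves, so the order of the required stops is forced.
Route from I: up 1 to C, right 1 to D, down 3 to R, left 3 to O, up 1 to K — 9 moves in all.
Check: all required cells visited; 9 ≤ 9 moves.

I -> C -> D -> J -> N -> R -> Q -> P -> O -> K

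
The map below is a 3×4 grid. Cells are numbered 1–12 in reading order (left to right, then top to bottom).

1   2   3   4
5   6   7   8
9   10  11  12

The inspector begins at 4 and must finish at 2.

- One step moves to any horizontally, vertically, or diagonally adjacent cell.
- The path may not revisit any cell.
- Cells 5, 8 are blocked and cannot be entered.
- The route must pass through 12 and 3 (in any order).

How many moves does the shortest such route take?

6

Any route passes through 12 and 3 in some order between 4 and 2. Summing Chebyshev distances along each leg and taking the cheapest ordering (4 → 12 → 3 → 2) gives a lower bound of 2 + 2 + 1 = 5 moves.
The shortest route satisfying every rule uses 6 moves: 4 → 3 → 6 → 11 → 12 → 7 → 2.
The no-revisit rule (legs can't share cells) pushes the minimum above the 5-move bound; an exhaustive check rules out every length from 5 to 5, leaving 6 as the minimum.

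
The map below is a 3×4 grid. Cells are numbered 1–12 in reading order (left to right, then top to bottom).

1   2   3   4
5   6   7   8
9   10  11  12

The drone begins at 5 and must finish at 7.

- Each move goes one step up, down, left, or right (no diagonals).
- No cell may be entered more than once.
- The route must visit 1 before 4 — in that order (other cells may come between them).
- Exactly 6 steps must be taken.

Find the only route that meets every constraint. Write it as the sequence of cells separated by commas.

The waypoints must appear in the order 1, 4, with no cell reused.
Route from 5: up to 1, 3× right (reaching 4), down to 8, left to 7 — 6 moves in all.
Check: order respected (1 at step 1, 4 at step 4); 6 moves as required.

5, 1, 2, 3, 4, 8, 7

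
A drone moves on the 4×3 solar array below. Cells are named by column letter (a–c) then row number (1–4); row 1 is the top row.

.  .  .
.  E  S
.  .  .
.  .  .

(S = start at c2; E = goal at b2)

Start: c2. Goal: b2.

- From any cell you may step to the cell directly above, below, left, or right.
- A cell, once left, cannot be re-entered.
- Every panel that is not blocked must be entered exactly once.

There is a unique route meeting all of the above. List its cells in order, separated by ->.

c2 -> c1 -> b1 -> a1 -> a2 -> a3 -> a4 -> b4 -> c4 -> c3 -> b3 -> b2

Need to visit all 12 open cells exactly once, starting at c2 and ending at b2.
Cell a4 has only two open neighbours (a3 and b4), so the path must pass straight through it: one of those is the cell it's entered from and the other is where it exits.
Route from c2: up to c1, 2× left (reaching a1), 3× down (reaching a4), 2× right (reaching c4), up to c3, left to b3, up to b2 — 11 moves in all.
Check: all 12 open cells covered.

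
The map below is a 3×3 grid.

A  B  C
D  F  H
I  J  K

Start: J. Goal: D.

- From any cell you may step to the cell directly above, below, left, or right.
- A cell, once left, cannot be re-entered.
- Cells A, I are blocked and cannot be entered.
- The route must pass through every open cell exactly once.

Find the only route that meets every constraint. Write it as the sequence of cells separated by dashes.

Need to visit all 7 open cells exactly once, starting at J and ending at D.
Cell K has only two open neighbours (H and J), so the path must pass straight through it: one of those is the cell it's entered from and the other is where it exits.
Route from J: right 1 to K, up 2 to C, left 1 to B, down 1 to F, left 1 to D — 6 moves in all.
Check: all 7 open cells covered.

J - K - H - C - B - F - D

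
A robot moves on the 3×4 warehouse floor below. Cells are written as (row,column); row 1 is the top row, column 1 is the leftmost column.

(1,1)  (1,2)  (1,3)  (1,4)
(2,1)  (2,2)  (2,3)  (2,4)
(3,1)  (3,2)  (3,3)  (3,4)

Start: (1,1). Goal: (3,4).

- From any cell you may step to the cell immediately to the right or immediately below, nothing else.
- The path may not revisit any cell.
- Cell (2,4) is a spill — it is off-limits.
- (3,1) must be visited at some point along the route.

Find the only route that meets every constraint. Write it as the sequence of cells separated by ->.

Moves only go right or down, so the column and row indices never decrease.
Route from (1,1): 2× down (reaching (3,1)), 3× right (reaching (3,4)) — 5 moves in all.
Check: all required cells visited.

(1,1) -> (2,1) -> (3,1) -> (3,2) -> (3,3) -> (3,4)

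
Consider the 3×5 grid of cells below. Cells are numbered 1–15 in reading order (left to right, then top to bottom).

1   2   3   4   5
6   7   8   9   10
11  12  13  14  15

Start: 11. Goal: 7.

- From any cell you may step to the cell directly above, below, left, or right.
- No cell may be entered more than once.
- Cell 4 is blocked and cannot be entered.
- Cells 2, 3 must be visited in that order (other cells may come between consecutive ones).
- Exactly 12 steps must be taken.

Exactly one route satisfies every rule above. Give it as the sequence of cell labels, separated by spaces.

The waypoints must appear in the order 2, 3, with no cell reused.
Route from 11: up 2 to 1, right 2 to 3, down 1 to 8, right 2 to 10, down 1 to 15, left 3 to 12, up 1 to 7 — 12 moves in all.
Check: order respected (2 at step 3, 3 at step 4); 12 moves as required.

11 6 1 2 3 8 9 10 15 14 13 12 7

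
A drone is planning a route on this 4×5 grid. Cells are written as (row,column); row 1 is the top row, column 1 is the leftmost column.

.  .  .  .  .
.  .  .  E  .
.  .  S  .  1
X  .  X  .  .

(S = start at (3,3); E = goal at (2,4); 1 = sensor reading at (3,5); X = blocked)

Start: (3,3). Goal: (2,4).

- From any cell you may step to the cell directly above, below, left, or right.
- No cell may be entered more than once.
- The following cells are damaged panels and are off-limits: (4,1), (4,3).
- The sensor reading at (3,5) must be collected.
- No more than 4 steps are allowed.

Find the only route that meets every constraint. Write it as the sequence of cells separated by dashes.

(3,3) - (3,4) - (3,5) - (2,5) - (2,4)

The budget equals the shortest possible length, so every move has to be on a shortest route through the required cells.
Route from (3,3): right 2 to (3,5), up 1 to (2,5), left 1 to (2,4) — 4 moves in all.
Check: all required cells visited; 4 ≤ 4 moves.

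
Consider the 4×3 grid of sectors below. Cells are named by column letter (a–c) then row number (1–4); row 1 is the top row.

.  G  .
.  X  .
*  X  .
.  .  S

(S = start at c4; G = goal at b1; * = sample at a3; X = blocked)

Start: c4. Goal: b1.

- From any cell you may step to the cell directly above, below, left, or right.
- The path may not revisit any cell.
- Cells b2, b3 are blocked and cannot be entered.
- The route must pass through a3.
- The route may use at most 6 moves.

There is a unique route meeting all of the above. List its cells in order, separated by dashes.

c4 - b4 - a4 - a3 - a2 - a1 - b1

Any route must reach a3 and still end at b1 within 6 moves, so the order of the required stops is forced.
Route from c4: left 2 to a4, up 3 to a1, right 1 to b1 — 6 moves in all.
Check: all required cells visited; 6 ≤ 6 moves.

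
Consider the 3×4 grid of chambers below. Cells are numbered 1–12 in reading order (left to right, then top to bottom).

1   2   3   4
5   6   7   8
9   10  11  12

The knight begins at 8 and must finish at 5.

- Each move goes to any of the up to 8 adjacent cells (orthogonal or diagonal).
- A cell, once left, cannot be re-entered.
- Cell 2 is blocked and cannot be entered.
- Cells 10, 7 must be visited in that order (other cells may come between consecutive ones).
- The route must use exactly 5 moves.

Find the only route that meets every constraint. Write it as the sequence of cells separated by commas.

8, 11, 10, 7, 6, 5

The waypoints must appear in the order 10, 7, with no cell reused.
Route from 8: down-left 1 to 11, left 1 to 10, up-right 1 to 7, left 2 to 5 — 5 moves in all.
Check: order respected (10 at step 2, 7 at step 3); 5 moves as required.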